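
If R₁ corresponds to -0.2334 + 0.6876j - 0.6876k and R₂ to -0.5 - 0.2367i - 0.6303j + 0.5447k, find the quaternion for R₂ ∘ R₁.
0.9246 + 0.1141i - 0.3594j + 0.0539k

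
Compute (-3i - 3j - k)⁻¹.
0.1579i + 0.1579j + 0.0526k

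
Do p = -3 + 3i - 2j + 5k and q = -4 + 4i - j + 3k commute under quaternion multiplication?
No: pq = -17 - 25i + 22j - 24k ≠ -17 - 23i - 34k = qp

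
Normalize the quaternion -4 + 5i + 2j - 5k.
-0.4781 + 0.5976i + 0.239j - 0.5976k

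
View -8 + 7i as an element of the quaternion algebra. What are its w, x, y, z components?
-8 + 7i + 0j + 0k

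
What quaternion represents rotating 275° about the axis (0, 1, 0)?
-0.7373 + 0.6756j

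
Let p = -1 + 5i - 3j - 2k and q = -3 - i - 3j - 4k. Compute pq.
-9 - 8i + 34j - 8k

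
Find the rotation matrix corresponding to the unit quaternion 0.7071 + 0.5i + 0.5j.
[[0.5, 0.5, 0.7071], [0.5, 0.5, -0.7071], [-0.7071, 0.7071, 0]]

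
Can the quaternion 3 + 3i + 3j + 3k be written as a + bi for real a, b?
No. The quaternion 3 + 3i + 3j + 3k has j-coefficient y = 3 and k-coefficient z = 3, not both zero, so it does not lie in the complex subalgebra spanned by 1 and i.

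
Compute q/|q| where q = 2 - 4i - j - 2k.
0.4 - 0.8i - 0.2j - 0.4k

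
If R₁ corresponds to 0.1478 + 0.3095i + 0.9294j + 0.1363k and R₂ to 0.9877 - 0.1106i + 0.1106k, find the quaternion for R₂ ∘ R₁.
0.1651 + 0.1866i + 0.9673j + 0.0482k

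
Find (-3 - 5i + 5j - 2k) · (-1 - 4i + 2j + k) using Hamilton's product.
-25 + 26i + 2j + 9k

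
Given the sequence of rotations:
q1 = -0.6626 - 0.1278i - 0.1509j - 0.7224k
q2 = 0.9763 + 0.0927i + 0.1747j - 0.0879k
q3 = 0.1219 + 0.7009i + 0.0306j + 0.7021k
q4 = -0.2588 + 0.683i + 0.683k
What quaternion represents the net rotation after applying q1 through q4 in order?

q2 · q1 = -0.6722 - 0.3257i - 0.1849j - 0.6387k
q3 · q2 · q1 = 0.6004 - 0.4006i + 0.1759j - 0.6694k
q4 · q3 · q2 · q1 = 0.5754 + 0.3936i + 0.1381j + 0.7035k
0.5754 + 0.3936i + 0.1381j + 0.7035k


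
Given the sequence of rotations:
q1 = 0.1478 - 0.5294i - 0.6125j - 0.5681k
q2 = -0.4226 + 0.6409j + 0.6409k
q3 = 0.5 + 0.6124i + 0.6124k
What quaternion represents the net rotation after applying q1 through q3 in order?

q2 · q1 = 0.6942 + 0.2522i + 0.0143j + 0.6741k
q3 · q2 · q1 = -0.2202 + 0.5425i - 0.2512j + 0.7709k
-0.2202 + 0.5425i - 0.2512j + 0.7709k


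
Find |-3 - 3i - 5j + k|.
√44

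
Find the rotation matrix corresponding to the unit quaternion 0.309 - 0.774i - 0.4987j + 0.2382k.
[[0.3891, 0.6248, -0.6769], [0.9192, -0.3116, 0.2408], [-0.0605, -0.7159, -0.6956]]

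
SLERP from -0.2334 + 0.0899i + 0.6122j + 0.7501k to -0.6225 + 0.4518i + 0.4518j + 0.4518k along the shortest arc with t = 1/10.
-0.2796 + 0.1304i + 0.6068j + 0.7326k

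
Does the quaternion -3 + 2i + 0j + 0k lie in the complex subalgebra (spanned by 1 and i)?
Yes. The quaternion -3 + 2i has j- and k-coefficients y = z = 0, so it lies in the complex subalgebra spanned by 1 and i.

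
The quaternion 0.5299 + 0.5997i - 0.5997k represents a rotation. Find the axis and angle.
axis = (√2/2, 0, -√2/2), θ = 116°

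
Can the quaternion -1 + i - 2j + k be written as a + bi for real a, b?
No. The quaternion -1 + i - 2j + k has j-coefficient y = -2 and k-coefficient z = 1, not both zero, so it does not lie in the complex subalgebra spanned by 1 and i.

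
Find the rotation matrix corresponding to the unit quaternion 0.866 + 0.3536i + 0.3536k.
[[0.7499, -0.6124, 0.2501], [0.6124, 0.4999, -0.6124], [0.2501, 0.6124, 0.7499]]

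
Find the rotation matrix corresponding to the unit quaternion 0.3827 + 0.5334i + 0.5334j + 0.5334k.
[[-0.1381, 0.1608, 0.9773], [0.9773, -0.1381, 0.1608], [0.1608, 0.9773, -0.1381]]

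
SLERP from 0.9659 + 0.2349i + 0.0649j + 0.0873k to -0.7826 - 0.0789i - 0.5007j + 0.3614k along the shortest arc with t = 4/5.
0.8528 + 0.1157i + 0.4263j - 0.2787k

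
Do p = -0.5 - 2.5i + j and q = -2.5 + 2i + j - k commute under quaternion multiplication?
No: pq = 5.25 + 4.25i - 5.5j - 4k ≠ 5.25 + 6.25i - 0.5j + 5k = qp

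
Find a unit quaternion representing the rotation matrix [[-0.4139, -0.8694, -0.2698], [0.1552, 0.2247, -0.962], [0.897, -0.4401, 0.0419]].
-0.4617 - 0.2826i + 0.6318j - 0.5548k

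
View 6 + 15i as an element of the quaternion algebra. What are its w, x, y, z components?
6 + 15i + 0j + 0k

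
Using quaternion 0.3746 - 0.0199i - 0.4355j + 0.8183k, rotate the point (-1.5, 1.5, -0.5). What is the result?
(0.364, -1.107, -1.842)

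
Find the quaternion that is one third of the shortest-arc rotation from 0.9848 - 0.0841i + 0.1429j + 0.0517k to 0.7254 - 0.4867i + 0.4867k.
0.9445 - 0.2323i + 0.0995j + 0.2098k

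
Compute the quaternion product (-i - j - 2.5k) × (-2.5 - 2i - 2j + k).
-1.5 - 3.5i + 8.5j + 6.25k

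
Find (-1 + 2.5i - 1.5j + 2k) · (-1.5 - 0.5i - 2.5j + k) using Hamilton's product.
-3 + 0.25i + 1.25j - 11k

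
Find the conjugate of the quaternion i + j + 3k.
-i - j - 3k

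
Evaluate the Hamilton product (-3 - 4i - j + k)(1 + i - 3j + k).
-3 - 5i + 13j + 11k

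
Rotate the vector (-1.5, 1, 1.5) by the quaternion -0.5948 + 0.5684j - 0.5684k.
(-1.252, -1.63, -1.13)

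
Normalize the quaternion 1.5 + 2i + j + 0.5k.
0.5477 + 0.7303i + 0.3651j + 0.1826k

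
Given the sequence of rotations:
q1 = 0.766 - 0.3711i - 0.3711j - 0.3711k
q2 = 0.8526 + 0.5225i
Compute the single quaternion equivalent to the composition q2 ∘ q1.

q2 · q1 = 0.847 + 0.0838i - 0.1225j - 0.5103k
0.847 + 0.0838i - 0.1225j - 0.5103k


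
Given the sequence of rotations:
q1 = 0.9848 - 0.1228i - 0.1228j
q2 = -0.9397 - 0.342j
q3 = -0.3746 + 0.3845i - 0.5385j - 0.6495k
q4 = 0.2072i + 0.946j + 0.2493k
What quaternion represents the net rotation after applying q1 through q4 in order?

q2 · q1 = -0.9674 + 0.1154i - 0.2214j - 0.042k
q3 · q2 · q1 = 0.1715 - 0.5364i + 0.5451j + 0.6211k
q4 · q3 · q2 · q1 = -0.5594 + 0.4872i - 0.1002j + 0.6631k
-0.5594 + 0.4872i - 0.1002j + 0.6631k


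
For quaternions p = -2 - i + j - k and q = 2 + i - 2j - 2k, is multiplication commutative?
No: pq = -3 - 8i + 3j + 3k ≠ -3 + 9j + k = qp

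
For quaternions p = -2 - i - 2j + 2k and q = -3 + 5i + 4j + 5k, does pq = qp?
No: pq = 9 - 25i + 13j - 10k ≠ 9 + 11i - 17j - 22k = qp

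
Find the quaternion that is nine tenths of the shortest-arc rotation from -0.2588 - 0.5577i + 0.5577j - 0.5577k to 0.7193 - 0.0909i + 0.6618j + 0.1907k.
0.661 - 0.1691i + 0.7236j + 0.1043k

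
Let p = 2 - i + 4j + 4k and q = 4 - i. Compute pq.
7 - 6i + 12j + 20k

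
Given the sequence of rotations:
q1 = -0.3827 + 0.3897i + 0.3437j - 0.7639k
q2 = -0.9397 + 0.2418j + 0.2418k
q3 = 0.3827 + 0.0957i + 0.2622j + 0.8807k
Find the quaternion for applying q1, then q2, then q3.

q2 · q1 = 0.4612 - 0.634i - 0.3213j + 0.5311k
q3 · q2 · q1 = -0.1463 + 0.2237i - 0.6112j + 0.7449k
-0.1463 + 0.2237i - 0.6112j + 0.7449k


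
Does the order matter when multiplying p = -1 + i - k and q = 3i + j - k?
Yes: pq = -4 - 2i - 3j + 2k ≠ -4 - 4i + j = qp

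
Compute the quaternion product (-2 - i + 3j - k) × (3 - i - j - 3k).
-7 - 11i + 9j + 7k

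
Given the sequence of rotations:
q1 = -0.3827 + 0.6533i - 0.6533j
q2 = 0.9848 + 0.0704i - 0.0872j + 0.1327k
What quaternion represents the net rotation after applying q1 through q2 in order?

q2 · q1 = -0.4798 + 0.7031i - 0.5233j - 0.0398k
-0.4798 + 0.7031i - 0.5233j - 0.0398k


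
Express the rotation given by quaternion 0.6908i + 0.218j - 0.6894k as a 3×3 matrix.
[[-0.0456, 0.3012, -0.9525], [0.3012, -0.905, -0.3006], [-0.9525, -0.3006, -0.0495]]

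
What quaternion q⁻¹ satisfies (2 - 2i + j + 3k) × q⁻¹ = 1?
0.1111 + 0.1111i - 0.0556j - 0.1667k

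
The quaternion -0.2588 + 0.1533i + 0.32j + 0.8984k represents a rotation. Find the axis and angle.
axis = (0.1587, 0.3313, 0.9301), θ = 7π/6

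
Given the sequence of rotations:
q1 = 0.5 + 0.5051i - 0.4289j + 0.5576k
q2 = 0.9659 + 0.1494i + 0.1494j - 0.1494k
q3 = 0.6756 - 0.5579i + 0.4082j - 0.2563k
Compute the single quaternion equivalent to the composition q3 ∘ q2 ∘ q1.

q2 · q1 = 0.5549 + 0.5818i - 0.4983j + 0.3243k
q3 · q2 · q1 = 0.986 + 0.0882i - 0.0783j + 0.1174k
0.986 + 0.0882i - 0.0783j + 0.1174k


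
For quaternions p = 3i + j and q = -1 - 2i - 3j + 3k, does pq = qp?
No: pq = 9 - 10j - 7k ≠ 9 - 6i + 8j + 7k = qp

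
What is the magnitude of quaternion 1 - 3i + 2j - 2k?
√18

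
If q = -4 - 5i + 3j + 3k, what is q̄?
-4 + 5i - 3j - 3k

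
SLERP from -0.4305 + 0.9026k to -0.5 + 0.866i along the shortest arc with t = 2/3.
-0.5941 + 0.6961i + 0.4031k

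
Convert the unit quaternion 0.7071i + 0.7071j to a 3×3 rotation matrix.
[[0, 1, 0], [1, 0, 0], [0, 0, -1]]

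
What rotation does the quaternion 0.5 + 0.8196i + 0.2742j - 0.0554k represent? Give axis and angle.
axis = (0.9464, 0.3166, -0.064), θ = 2π/3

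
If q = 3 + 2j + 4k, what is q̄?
3 - 2j - 4k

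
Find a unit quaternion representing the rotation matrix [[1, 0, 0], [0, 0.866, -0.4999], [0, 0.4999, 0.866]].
0.9659 + 0.2588i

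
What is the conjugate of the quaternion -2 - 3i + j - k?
-2 + 3i - j + k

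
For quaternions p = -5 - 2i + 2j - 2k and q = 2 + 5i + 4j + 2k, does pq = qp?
No: pq = -4 - 17i - 22j - 32k ≠ -4 - 41i - 10j + 4k = qp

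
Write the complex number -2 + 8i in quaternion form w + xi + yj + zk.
-2 + 8i + 0j + 0k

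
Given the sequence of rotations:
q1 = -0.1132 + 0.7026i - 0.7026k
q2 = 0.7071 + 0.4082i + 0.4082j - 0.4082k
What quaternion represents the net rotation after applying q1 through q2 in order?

q2 · q1 = -0.6536 + 0.1638i - 0.0462j - 0.7374k
-0.6536 + 0.1638i - 0.0462j - 0.7374k


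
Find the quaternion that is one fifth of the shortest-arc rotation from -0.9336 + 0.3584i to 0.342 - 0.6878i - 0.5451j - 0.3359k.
-0.8726 + 0.465i + 0.1274j + 0.0785k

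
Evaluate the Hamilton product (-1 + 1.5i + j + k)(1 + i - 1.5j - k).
i + 5j - 1.25k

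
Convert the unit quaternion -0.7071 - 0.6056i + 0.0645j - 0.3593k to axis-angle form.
axis = (-0.8564, 0.0912, -0.5081), θ = 3π/2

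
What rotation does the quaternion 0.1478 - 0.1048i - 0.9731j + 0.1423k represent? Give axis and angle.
axis = (-0.106, -0.9839, 0.1439), θ = 163°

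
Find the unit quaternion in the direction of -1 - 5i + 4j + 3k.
-0.14 - 0.7001i + 0.5601j + 0.4201k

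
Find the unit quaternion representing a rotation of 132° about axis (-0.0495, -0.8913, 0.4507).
0.4067 - 0.0452i - 0.8142j + 0.4117k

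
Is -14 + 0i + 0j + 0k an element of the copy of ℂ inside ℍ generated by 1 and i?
Yes. The quaternion -14 has j- and k-coefficients y = z = 0, so it lies in the complex subalgebra spanned by 1 and i.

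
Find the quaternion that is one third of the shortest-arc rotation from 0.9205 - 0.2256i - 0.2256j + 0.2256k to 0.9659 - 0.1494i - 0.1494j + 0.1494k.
0.9377 - 0.2006i - 0.2006j + 0.2006k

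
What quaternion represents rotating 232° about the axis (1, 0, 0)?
-0.4384 + 0.8988i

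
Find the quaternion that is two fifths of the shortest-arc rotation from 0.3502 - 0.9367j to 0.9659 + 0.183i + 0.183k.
0.733 + 0.0916i - 0.6678j + 0.0916k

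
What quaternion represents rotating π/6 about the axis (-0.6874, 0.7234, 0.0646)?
0.9659 - 0.1779i + 0.1872j + 0.0167k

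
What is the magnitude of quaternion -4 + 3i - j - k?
√27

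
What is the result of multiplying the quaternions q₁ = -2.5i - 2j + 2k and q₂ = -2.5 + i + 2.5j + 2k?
3.5 - 2.75i + 12j - 9.25k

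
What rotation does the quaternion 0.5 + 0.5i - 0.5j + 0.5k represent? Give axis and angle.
axis = (√3/3, -√3/3, √3/3), θ = 2π/3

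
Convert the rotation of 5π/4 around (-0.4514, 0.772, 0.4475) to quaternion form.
-0.3827 - 0.417i + 0.7132j + 0.4134k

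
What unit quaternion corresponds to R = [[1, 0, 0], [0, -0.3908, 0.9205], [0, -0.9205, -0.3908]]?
0.5519 - 0.8339i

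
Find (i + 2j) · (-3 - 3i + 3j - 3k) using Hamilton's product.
-3 - 9i - 3j + 9k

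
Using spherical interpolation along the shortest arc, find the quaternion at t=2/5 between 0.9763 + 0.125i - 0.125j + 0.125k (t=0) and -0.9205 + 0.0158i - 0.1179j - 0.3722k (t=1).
0.9707 + 0.0697i - 0.028j + 0.2281k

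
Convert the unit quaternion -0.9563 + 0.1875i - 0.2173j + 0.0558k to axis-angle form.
axis = (0.6413, -0.7432, 0.1908), θ = 326°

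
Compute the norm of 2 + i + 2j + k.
√10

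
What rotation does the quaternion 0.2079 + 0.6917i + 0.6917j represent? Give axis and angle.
axis = (√2/2, √2/2, 0), θ = 156°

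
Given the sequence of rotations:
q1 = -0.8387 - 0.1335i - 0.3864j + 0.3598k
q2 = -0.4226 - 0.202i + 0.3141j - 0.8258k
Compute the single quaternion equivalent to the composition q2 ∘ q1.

q2 · q1 = 0.746 + 0.0198i + 0.0828j + 0.6605k
0.746 + 0.0198i + 0.0828j + 0.6605k


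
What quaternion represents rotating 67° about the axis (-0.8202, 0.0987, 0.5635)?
0.8339 - 0.4527i + 0.0545j + 0.311k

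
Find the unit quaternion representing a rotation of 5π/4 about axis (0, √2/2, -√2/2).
-0.3827 + 0.6533j - 0.6533k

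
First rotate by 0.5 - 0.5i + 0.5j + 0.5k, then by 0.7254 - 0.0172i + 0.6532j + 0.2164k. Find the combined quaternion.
-0.0807 - 0.1529i + 0.5897j + 0.7889k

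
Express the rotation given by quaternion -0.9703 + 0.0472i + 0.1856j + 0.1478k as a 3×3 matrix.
[[0.8874, 0.3043, -0.3462], [-0.2693, 0.9519, 0.1465], [0.3741, -0.0367, 0.9266]]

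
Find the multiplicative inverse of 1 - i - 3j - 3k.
0.05 + 0.05i + 0.15j + 0.15k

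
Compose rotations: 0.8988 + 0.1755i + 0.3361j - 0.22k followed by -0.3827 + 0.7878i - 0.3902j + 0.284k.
-0.2886 + 0.6313i - 0.2562j + 0.6727k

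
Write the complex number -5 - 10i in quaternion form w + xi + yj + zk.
-5 - 10i + 0j + 0k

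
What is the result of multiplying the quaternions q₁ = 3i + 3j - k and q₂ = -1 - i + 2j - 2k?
-5 - 7i + 4j + 10k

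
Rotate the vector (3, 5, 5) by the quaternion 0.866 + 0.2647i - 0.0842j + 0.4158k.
(-1.532, 1.955, 7.269)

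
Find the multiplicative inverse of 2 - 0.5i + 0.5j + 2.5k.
0.186 + 0.0465i - 0.0465j - 0.2326k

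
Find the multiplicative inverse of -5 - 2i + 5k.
-0.0926 + 0.037i - 0.0926k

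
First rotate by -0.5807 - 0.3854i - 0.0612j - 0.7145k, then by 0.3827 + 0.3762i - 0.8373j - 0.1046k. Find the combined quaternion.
-0.2032 + 0.2259i + 0.7719j - 0.5584k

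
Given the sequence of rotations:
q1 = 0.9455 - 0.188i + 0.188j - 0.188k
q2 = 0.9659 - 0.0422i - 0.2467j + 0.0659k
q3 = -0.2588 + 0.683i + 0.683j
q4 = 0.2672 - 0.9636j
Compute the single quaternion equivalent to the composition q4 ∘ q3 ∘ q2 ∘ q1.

q2 · q1 = 0.9641 - 0.1875i - 0.072j - 0.1736k
q3 · q2 · q1 = -0.0723 + 0.5884i + 0.7957j + 0.1238k
q4 · q3 · q2 · q1 = 0.7474 + 0.0379i + 0.2823j + 0.6001k
0.7474 + 0.0379i + 0.2823j + 0.6001k


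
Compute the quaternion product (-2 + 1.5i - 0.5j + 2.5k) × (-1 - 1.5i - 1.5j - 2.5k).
9.75 + 6.5i + 3.5j - 0.5k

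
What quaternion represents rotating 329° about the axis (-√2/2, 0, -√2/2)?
-0.9636 - 0.189i - 0.189k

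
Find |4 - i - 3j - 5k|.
√51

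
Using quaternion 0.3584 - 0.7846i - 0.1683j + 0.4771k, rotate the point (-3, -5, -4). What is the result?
(2.402, 0.007, 6.65)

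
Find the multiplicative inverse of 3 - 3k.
0.1667 + 0.1667k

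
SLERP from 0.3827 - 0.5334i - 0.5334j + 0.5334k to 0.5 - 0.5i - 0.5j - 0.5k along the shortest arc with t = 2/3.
0.5288 - 0.5893i - 0.5893j - 0.1609k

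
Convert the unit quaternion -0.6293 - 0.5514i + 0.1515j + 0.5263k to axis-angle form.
axis = (-0.7095, 0.1949, 0.6772), θ = 258°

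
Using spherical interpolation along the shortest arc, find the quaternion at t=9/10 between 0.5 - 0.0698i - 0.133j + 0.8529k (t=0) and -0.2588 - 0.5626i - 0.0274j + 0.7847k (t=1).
-0.1818 - 0.53i - 0.0409j + 0.8273k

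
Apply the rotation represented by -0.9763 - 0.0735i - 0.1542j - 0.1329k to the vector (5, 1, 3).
(5.311, 2.057, 1.602)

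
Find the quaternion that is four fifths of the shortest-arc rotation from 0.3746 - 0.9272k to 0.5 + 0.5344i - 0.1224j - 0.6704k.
0.4897 + 0.438i - 0.1003j - 0.7472k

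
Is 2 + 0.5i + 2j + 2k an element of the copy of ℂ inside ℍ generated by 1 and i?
No. The quaternion 2 + 0.5i + 2j + 2k has j-coefficient y = 2 and k-coefficient z = 2, not both zero, so it does not lie in the complex subalgebra spanned by 1 and i.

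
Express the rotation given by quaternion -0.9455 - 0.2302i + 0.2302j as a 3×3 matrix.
[[0.894, -0.106, -0.4353], [-0.106, 0.894, -0.4353], [0.4353, 0.4353, 0.788]]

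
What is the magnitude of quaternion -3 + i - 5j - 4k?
√51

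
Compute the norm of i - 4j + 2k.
√21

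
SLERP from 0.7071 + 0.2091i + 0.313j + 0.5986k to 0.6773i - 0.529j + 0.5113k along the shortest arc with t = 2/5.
0.5135 + 0.4989i - 0.0437j + 0.6967k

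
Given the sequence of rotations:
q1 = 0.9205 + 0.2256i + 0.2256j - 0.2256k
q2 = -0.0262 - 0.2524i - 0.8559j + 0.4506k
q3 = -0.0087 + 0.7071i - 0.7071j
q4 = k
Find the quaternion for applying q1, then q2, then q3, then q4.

q2 · q1 = 0.3276 - 0.1468i - 0.7491j + 0.5568k
q3 · q2 · q1 = -0.4287 - 0.1608i - 0.6188j - 0.6383k
q4 · q3 · q2 · q1 = 0.6383 + 0.6188i - 0.1608j - 0.4287k
0.6383 + 0.6188i - 0.1608j - 0.4287k


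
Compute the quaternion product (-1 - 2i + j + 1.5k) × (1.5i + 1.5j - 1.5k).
3.75 - 5.25i - 2.25j - 3k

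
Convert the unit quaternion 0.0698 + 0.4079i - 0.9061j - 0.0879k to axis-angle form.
axis = (0.4089, -0.9083, -0.0881), θ = 172°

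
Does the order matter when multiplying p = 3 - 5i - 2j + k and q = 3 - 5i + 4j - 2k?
Yes: pq = -6 - 30i - 9j - 33k ≠ -6 - 30i + 21j + 27k = qp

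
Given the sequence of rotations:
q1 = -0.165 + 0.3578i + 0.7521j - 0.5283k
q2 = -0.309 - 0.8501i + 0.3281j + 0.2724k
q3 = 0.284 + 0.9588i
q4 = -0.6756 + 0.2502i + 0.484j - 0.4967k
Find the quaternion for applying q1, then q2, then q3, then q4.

q2 · q1 = 0.2523 - 0.3485i - 0.6382j - 0.6385k
q3 · q2 · q1 = 0.4058 + 0.1429i + 0.4309j - 0.7932k
q4 · q3 · q2 · q1 = -0.9125 - 0.1649i + 0.0328j + 0.373k
-0.9125 - 0.1649i + 0.0328j + 0.373k


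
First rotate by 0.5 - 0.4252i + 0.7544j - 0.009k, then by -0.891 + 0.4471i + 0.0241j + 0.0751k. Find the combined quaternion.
-0.2729 + 0.5455i - 0.688j + 0.3931k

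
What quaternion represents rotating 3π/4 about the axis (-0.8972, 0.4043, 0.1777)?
0.3827 - 0.8289i + 0.3735j + 0.1642k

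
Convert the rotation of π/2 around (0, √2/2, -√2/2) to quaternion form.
0.7071 + 0.5j - 0.5k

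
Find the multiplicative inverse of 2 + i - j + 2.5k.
0.1633 - 0.0816i + 0.0816j - 0.2041k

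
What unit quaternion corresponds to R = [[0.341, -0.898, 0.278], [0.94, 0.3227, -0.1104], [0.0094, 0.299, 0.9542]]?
0.809 + 0.1265i + 0.083j + 0.568k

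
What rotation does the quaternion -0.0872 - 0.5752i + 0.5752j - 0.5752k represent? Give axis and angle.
axis = (-√3/3, √3/3, -√3/3), θ = 190°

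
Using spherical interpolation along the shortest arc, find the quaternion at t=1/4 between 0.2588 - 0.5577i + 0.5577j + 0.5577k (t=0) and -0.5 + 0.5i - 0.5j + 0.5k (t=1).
0.3707 - 0.6194i + 0.6194j + 0.3087k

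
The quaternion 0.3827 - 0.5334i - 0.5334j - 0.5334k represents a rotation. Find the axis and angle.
axis = (-√3/3, -√3/3, -√3/3), θ = 3π/4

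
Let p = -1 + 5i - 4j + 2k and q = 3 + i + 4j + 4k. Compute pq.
-10i - 34j + 26k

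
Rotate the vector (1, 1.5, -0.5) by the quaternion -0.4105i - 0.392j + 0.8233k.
(0.158, -0.394, -1.822)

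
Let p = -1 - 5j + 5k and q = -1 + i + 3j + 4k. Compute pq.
-4 - 36i + 7j - 4k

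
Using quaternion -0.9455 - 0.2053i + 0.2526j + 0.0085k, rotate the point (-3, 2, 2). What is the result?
(-3.754, 1.423, 0.939)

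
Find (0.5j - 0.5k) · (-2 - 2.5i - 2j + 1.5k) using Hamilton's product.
1.75 - 0.25i + 0.25j + 2.25k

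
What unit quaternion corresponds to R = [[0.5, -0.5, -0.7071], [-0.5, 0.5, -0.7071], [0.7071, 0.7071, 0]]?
0.7071 + 0.5i - 0.5j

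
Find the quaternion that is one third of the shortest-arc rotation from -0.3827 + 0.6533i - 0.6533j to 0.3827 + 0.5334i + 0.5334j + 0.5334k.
-0.4913 + 0.2905i - 0.7833j - 0.2464k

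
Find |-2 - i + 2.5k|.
3.354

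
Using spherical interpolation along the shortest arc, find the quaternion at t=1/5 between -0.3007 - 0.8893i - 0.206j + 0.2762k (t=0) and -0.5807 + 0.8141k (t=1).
-0.4081 - 0.7764i - 0.1798j + 0.4453k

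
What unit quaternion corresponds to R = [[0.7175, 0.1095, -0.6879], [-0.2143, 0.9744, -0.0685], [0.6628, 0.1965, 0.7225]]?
0.9239 + 0.0717i - 0.3655j - 0.0876k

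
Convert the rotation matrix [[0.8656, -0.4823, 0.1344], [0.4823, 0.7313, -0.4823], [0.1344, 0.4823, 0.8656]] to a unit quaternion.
0.9304 + 0.2592i + 0.2592k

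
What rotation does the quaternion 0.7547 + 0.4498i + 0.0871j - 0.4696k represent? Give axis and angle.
axis = (0.6856, 0.1328, -0.7158), θ = 82°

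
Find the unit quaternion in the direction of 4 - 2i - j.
0.8729 - 0.4364i - 0.2182j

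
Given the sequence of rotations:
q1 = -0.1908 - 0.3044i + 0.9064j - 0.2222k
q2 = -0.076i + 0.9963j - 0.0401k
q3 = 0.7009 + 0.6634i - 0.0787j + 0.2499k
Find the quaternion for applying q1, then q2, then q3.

q2 · q1 = -0.9351 - 0.1705i - 0.1948j + 0.242k
q3 · q2 · q1 = -0.6181 - 0.7102i - 0.2661j - 0.2067k
-0.6181 - 0.7102i - 0.2661j - 0.2067k


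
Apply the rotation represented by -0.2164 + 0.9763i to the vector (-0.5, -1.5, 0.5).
(-0.5, 1.571, 0.181)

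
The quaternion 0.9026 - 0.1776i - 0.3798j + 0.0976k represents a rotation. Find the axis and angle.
axis = (-0.4126, -0.8823, 0.2267), θ = 51°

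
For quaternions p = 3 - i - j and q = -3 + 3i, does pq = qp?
No: pq = -6 + 12i + 3j + 3k ≠ -6 + 12i + 3j - 3k = qp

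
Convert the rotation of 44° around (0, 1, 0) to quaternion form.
0.9272 + 0.3746j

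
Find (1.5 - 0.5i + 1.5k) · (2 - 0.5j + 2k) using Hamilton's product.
-0.25i + 0.25j + 6.25k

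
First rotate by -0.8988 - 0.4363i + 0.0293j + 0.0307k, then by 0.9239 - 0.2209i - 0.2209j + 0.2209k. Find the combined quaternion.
-0.9271 - 0.2178i + 0.136j - 0.273k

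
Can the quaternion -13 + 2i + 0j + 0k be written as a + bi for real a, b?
Yes. The quaternion -13 + 2i has j- and k-coefficients y = z = 0, so it lies in the complex subalgebra spanned by 1 and i.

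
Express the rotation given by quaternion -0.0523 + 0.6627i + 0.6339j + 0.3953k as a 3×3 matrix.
[[-0.1162, 0.8815, 0.4576], [0.7988, -0.1909, 0.5705], [0.5902, 0.4318, -0.682]]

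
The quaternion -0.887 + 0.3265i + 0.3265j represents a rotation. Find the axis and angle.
axis = (√2/2, √2/2, 0), θ = 305°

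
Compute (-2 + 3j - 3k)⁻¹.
-0.0909 - 0.1364j + 0.1364k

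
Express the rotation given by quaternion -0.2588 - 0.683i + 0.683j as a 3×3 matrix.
[[0.067, -0.933, -0.3535], [-0.933, 0.067, -0.3535], [0.3535, 0.3535, -0.866]]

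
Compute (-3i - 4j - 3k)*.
3i + 4j + 3k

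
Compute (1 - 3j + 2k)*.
1 + 3j - 2k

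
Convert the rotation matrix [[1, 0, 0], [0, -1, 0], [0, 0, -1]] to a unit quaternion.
i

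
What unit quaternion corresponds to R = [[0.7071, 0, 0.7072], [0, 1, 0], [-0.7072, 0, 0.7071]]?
0.9239 + 0.3827j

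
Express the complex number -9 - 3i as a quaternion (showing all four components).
-9 - 3i + 0j + 0k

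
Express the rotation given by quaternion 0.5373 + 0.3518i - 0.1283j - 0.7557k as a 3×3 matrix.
[[-0.1751, 0.7218, -0.6696], [-0.9023, -0.3897, -0.1841], [-0.3938, 0.572, 0.7196]]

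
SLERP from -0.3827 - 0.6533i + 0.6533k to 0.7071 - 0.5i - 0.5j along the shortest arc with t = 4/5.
0.5487 - 0.6641i - 0.4689j + 0.1952k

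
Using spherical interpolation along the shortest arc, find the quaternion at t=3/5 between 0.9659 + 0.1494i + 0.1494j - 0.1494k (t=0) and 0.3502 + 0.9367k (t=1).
0.7757 + 0.0795i + 0.0795j + 0.621k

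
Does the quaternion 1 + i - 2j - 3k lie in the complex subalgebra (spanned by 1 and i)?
No. The quaternion 1 + i - 2j - 3k has j-coefficient y = -2 and k-coefficient z = -3, not both zero, so it does not lie in the complex subalgebra spanned by 1 and i.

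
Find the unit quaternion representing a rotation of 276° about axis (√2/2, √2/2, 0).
-0.7431 + 0.4731i + 0.4731j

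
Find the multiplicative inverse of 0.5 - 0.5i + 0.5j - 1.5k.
0.1667 + 0.1667i - 0.1667j + 0.5k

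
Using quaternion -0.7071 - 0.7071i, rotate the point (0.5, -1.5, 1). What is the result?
(0.5, -1, -1.5)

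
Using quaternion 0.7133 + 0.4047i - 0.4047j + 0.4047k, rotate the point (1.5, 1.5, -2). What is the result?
(-0.34, 2.702, 1.042)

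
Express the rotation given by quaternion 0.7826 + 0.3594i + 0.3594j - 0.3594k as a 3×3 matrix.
[[0.4833, 0.8209, 0.3042], [-0.3042, 0.4833, -0.8209], [-0.8209, 0.3042, 0.4833]]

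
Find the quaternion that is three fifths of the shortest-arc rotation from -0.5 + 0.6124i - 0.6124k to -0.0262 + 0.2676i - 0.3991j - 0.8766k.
-0.2348 + 0.4386i - 0.2558j - 0.8289k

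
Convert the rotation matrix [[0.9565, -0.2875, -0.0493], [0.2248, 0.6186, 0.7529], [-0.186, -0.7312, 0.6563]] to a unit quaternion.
0.8988 - 0.4128i + 0.038j + 0.1425k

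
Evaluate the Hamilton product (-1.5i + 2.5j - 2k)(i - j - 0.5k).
3 - 3.25i - 2.75j - k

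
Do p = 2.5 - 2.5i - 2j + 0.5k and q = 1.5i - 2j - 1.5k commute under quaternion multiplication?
No: pq = 0.5 + 7.75i - 8j + 4.25k ≠ 0.5 - 0.25i - 2j - 11.75k = qp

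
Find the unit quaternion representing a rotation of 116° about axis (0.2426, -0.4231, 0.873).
0.5299 + 0.2057i - 0.3588j + 0.7403k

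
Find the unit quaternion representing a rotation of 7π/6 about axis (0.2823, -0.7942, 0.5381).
-0.2588 + 0.2727i - 0.7671j + 0.5198k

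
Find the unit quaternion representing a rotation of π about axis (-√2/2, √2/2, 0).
-0.7071i + 0.7071j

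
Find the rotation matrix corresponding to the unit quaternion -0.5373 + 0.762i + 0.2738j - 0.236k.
[[0.7387, 0.1637, -0.6539], [0.6709, -0.2727, 0.6896], [-0.0654, -0.9481, -0.3112]]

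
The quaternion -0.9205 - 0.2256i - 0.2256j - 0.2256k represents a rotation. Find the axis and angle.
axis = (-√3/3, -√3/3, -√3/3), θ = 314°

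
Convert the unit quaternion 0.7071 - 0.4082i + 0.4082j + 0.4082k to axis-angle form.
axis = (-√3/3, √3/3, √3/3), θ = π/2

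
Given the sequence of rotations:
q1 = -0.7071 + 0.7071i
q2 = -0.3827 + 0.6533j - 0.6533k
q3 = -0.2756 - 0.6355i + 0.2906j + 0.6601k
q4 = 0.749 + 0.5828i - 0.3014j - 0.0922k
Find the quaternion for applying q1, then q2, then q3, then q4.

q2 · q1 = 0.2706 - 0.2706i - 0.9239j
q3 · q2 · q1 = 0.0219 + 0.5125i + 0.1546j + 0.8444k
q4 · q3 · q2 · q1 = -0.1578 + 0.1564i - 0.4302j + 0.875k
-0.1578 + 0.1564i - 0.4302j + 0.875k


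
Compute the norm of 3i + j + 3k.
√19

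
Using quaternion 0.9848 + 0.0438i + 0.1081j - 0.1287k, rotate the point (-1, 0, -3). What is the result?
(-1.548, 0.586, -2.694)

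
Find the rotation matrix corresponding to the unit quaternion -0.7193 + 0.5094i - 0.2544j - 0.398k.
[[0.5538, -0.8317, -0.0395], [0.3134, 0.1642, 0.9353], [-0.7715, -0.5303, 0.3516]]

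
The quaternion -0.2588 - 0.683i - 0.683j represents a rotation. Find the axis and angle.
axis = (-√2/2, -√2/2, 0), θ = 7π/6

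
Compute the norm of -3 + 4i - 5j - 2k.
√54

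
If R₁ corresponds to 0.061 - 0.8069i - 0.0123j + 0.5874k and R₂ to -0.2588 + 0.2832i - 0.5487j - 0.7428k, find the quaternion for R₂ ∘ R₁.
0.6423 - 0.1053i + 0.4027j - 0.6436k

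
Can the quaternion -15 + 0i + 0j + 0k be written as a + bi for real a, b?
Yes. The quaternion -15 has j- and k-coefficients y = z = 0, so it lies in the complex subalgebra spanned by 1 and i.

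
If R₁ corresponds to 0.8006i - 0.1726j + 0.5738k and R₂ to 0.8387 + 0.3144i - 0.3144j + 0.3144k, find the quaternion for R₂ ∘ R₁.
-0.4864 + 0.5453i - 0.0735j + 0.6787k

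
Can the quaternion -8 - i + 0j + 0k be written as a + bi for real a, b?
Yes. The quaternion -8 - i has j- and k-coefficients y = z = 0, so it lies in the complex subalgebra spanned by 1 and i.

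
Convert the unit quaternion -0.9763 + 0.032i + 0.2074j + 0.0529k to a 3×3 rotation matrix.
[[0.9084, 0.1166, -0.4016], [-0.09, 0.9924, 0.0844], [0.4084, -0.0405, 0.9119]]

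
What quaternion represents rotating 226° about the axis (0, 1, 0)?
-0.3907 + 0.9205j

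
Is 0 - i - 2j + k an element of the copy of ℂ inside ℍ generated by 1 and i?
No. The quaternion -i - 2j + k has j-coefficient y = -2 and k-coefficient z = 1, not both zero, so it does not lie in the complex subalgebra spanned by 1 and i.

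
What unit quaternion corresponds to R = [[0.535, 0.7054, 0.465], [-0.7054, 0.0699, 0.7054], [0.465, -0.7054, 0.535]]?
0.7314 - 0.4822i - 0.4822k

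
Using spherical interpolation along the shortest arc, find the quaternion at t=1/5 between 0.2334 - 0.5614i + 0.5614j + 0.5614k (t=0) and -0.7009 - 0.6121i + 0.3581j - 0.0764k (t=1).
0.0253 - 0.6535i + 0.588j + 0.4759k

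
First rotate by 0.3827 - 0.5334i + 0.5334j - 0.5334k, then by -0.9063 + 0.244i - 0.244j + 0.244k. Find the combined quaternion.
0.0436 + 0.5768i - 0.5768j + 0.5768k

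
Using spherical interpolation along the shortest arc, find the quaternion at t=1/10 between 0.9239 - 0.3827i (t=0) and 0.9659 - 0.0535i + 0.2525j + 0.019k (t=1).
0.9357 - 0.3519i + 0.026j + 0.002k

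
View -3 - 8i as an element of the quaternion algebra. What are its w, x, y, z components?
-3 - 8i + 0j + 0k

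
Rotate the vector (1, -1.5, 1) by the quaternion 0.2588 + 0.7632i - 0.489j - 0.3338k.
(0.397, -0.406, -1.982)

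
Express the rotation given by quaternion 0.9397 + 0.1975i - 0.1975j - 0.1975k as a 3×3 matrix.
[[0.844, 0.2932, -0.4492], [-0.4492, 0.844, -0.2932], [0.2932, 0.4492, 0.844]]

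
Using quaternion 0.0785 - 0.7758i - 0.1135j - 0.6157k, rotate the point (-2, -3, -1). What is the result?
(-2.188, 2.465, -1.771)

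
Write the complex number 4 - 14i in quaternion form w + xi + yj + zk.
4 - 14i + 0j + 0k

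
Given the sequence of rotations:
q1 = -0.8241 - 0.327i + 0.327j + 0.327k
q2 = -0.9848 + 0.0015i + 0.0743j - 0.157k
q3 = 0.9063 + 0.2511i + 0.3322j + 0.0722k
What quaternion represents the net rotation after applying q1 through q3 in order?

q2 · q1 = 0.8391 + 0.3964i - 0.3324j - 0.1679k
q3 · q2 · q1 = 0.7835 + 0.5382i + 0.0483j - 0.3067k
0.7835 + 0.5382i + 0.0483j - 0.3067k


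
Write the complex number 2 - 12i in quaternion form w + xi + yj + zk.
2 - 12i + 0j + 0k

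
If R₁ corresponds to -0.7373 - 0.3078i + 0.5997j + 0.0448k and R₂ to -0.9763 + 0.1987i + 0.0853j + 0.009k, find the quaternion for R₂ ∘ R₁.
0.7294 + 0.1524i - 0.6601j + 0.095k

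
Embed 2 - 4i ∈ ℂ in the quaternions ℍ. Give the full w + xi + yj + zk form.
2 - 4i + 0j + 0k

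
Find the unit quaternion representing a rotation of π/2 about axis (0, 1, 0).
0.7071 + 0.7071j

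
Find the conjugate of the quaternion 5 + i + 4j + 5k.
5 - i - 4j - 5k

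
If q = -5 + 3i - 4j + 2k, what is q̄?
-5 - 3i + 4j - 2k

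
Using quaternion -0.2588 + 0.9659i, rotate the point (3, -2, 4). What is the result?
(3, 3.732, -2.464)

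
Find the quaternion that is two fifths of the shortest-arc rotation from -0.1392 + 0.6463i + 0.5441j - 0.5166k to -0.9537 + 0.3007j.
-0.5863 + 0.4671i + 0.5464j - 0.3734k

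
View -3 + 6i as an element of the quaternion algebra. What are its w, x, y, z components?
-3 + 6i + 0j + 0k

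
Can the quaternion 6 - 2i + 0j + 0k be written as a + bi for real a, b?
Yes. The quaternion 6 - 2i has j- and k-coefficients y = z = 0, so it lies in the complex subalgebra spanned by 1 and i.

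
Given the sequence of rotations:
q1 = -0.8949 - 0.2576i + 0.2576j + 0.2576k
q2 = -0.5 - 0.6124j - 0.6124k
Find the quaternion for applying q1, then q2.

q2 · q1 = 0.763 + 0.1288i + 0.577j + 0.2615k
0.763 + 0.1288i + 0.577j + 0.2615k


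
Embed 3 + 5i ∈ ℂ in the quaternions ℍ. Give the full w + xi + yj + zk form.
3 + 5i + 0j + 0k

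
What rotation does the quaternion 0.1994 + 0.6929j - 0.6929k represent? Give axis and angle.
axis = (0, √2/2, -√2/2), θ = 157°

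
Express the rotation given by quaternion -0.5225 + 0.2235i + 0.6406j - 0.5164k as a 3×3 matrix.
[[-0.3541, -0.2533, -0.9003], [0.826, 0.3668, -0.4281], [0.4386, -0.8952, 0.0794]]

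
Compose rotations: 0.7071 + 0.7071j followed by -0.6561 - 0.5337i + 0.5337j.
-0.8413 - 0.3774i - 0.0865j - 0.3774k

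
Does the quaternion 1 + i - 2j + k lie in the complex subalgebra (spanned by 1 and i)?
No. The quaternion 1 + i - 2j + k has j-coefficient y = -2 and k-coefficient z = 1, not both zero, so it does not lie in the complex subalgebra spanned by 1 and i.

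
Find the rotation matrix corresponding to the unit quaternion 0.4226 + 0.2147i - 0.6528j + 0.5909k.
[[-0.5506, -0.7797, -0.298], [0.2191, 0.2095, -0.9529], [0.8055, -0.59, 0.0555]]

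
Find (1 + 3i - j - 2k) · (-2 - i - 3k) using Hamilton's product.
-5 - 4i + 13j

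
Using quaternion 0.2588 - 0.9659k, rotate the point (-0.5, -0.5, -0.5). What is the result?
(0.183, 0.683, -0.5)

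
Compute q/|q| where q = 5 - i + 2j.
0.9129 - 0.1826i + 0.3651j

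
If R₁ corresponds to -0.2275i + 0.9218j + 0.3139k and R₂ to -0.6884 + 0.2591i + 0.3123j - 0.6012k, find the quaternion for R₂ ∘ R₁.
-0.0402 + 0.8088i - 0.5791j + 0.0938k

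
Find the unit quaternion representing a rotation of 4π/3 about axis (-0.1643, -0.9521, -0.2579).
-0.5 - 0.1423i - 0.8245j - 0.2233k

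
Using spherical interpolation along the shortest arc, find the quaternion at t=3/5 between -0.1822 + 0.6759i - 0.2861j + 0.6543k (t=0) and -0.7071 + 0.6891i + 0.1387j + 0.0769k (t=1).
-0.5485 + 0.76i - 0.038j + 0.3466k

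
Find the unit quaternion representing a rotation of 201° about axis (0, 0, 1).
-0.1822 + 0.9833k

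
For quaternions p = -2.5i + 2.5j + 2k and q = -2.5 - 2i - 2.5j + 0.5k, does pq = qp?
No: pq = 0.25 + 12.5i - 9j + 6.25k ≠ 0.25 - 3.5j - 16.25k = qp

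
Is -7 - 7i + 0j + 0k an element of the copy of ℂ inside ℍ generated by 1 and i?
Yes. The quaternion -7 - 7i has j- and k-coefficients y = z = 0, so it lies in the complex subalgebra spanned by 1 and i.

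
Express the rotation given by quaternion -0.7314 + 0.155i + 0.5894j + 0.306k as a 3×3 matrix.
[[0.1179, 0.6303, -0.7673], [-0.2649, 0.7647, 0.5874], [0.957, 0.134, 0.2572]]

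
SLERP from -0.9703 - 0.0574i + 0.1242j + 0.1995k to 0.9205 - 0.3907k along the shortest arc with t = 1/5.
-0.9648 - 0.0461i + 0.0997j + 0.239k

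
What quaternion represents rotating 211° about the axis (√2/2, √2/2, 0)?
-0.2672 + 0.6814i + 0.6814j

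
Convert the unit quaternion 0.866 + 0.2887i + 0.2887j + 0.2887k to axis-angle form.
axis = (√3/3, √3/3, √3/3), θ = π/3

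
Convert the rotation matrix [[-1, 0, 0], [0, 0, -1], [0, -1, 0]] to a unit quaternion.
-0.7071j + 0.7071k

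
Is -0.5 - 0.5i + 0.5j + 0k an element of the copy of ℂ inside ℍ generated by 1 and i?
No. The quaternion -0.5 - 0.5i + 0.5j has j-coefficient y = 0.5 and k-coefficient z = 0, not both zero, so it does not lie in the complex subalgebra spanned by 1 and i.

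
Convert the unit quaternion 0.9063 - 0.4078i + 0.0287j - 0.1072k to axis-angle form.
axis = (-0.9649, 0.0679, -0.2536), θ = 50°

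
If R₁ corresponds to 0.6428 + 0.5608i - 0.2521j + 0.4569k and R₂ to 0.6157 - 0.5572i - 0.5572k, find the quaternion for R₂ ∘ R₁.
0.9628 - 0.1534i - 0.2131j + 0.0636k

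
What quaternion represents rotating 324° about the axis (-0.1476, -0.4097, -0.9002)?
-0.9511 - 0.0456i - 0.1266j - 0.2782k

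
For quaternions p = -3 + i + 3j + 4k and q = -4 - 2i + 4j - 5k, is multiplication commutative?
No: pq = 22 - 29i - 27j + 9k ≠ 22 + 33i - 21j - 11k = qp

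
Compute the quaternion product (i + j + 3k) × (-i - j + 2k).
-4 + 5i - 5j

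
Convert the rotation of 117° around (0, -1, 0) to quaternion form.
0.5225 - 0.8526j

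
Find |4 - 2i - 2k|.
√24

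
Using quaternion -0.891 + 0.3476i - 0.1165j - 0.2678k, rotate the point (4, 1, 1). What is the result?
(2.781, 2.882, -1.401)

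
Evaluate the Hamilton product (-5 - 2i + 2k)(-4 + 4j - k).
22 - 22j - 11k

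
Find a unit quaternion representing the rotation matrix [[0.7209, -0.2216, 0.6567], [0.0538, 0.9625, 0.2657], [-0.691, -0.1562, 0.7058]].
0.9205 - 0.1146i + 0.366j + 0.0748k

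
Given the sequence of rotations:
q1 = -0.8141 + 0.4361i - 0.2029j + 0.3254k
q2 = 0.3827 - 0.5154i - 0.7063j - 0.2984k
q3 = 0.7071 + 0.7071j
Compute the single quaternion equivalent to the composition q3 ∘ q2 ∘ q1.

q2 · q1 = -0.133 + 0.2961i + 0.5349j + 0.7801k
q3 · q2 · q1 = -0.4723 + 0.761i + 0.2842j + 0.3422k
-0.4723 + 0.761i + 0.2842j + 0.3422k


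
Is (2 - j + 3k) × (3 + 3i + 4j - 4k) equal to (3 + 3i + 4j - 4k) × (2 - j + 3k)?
No: pq = 22 - 2i + 14j + 4k ≠ 22 + 14i - 4j - 2k = qp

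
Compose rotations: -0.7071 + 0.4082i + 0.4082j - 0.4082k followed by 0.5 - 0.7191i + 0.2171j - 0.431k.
-0.3246 + 0.7999i - 0.4189j - 0.2815k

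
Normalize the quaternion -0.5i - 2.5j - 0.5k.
-0.1925i - 0.9623j - 0.1925k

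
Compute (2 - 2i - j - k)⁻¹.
0.2 + 0.2i + 0.1j + 0.1k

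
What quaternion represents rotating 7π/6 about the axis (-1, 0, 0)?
-0.2588 - 0.9659i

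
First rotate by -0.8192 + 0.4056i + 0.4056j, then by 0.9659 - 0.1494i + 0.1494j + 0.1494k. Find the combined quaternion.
-0.7913 + 0.4536i + 0.33j - 0.2436k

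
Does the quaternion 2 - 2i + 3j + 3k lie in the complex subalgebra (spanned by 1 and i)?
No. The quaternion 2 - 2i + 3j + 3k has j-coefficient y = 3 and k-coefficient z = 3, not both zero, so it does not lie in the complex subalgebra spanned by 1 and i.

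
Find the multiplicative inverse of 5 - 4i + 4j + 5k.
0.061 + 0.0488i - 0.0488j - 0.061k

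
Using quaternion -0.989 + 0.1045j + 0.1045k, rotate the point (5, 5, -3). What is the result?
(6.435, 3.792, -1.792)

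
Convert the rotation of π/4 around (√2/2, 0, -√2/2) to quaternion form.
0.9239 + 0.2706i - 0.2706k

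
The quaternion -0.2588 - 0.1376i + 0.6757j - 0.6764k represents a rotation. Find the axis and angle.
axis = (-0.1425, 0.6995, -0.7003), θ = 7π/6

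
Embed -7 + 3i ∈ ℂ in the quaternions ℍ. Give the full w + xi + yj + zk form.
-7 + 3i + 0j + 0k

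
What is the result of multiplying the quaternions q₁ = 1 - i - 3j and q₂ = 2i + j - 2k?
5 + 8i - j + 3k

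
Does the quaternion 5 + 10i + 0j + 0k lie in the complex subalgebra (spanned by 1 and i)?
Yes. The quaternion 5 + 10i has j- and k-coefficients y = z = 0, so it lies in the complex subalgebra spanned by 1 and i.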